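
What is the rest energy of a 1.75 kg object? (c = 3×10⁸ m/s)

c² = (3×10⁸)² = 9.000×10¹⁶ m²/s²
E₀ = mc² = 1.75 × 9.000×10¹⁶ = 1.575×10¹⁷ J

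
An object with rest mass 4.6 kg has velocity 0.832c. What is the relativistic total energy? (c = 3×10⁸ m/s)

γ = 1/√(1 - 0.832²) = 1.8025
mc² = 4.6 × (3×10⁸)² = 4.140×10¹⁷ J
E = γmc² = 1.8025 × 4.140×10¹⁷ = 7.462×10¹⁷ J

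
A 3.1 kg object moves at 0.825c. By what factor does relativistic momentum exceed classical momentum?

p_rel = γmv, p_class = mv
Ratio = γ = 1/√(1 - 0.825²) = 1.769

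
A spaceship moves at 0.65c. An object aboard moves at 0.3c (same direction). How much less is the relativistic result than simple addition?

Classical: u' + v = 0.3 + 0.65 = 0.95c
Relativistic: u = (0.3 + 0.65)/(1 + 0.195) = 0.95/1.195 = 0.7950c
Difference: 0.95 - 0.7950 = 0.1550c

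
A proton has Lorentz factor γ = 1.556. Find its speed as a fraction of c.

From γ = 1/√(1 - v²/c²):
1/γ² = 1/1.556² = 0.41303
v²/c² = 1 - 0.41303 = 0.58697
v/c = √(0.58697) = 0.7661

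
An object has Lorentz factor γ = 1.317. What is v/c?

From γ = 1/√(1 - v²/c²):
1/γ² = 1/1.317² = 0.57654
v²/c² = 1 - 0.57654 = 0.42346
v/c = √(0.42346) = 0.6507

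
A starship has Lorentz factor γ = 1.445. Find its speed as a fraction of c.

From γ = 1/√(1 - v²/c²):
1/γ² = 1/1.445² = 0.4789
v²/c² = 1 - 0.4789 = 0.5211
v/c = √(0.5211) = 0.7219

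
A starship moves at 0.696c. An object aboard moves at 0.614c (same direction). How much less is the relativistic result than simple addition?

Classical: u' + v = 0.614 + 0.696 = 1.31c
Relativistic: u = (0.614 + 0.696)/(1 + 0.427344) = 1.31/1.427344 = 0.9178c
Difference: 1.31 - 0.9178 = 0.3922c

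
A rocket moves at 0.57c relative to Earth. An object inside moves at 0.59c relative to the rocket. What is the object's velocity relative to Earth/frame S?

u = (u' + v)/(1 + u'v/c²)
Numerator: 0.59 + 0.57 = 1.16
Denominator: 1 + 0.3363 = 1.3363
u = 1.16/1.3363 = 0.8681c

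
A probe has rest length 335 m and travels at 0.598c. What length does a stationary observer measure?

Proper length L₀ = 335 m
γ = 1/√(1 - 0.598²) = 1.2477
L = L₀/γ = 335/1.2477 = 268.5 m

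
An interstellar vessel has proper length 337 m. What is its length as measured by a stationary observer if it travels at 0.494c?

Proper length L₀ = 337 m
γ = 1/√(1 - 0.494²) = 1.150
L = L₀/γ = 337/1.150 = 293.0 m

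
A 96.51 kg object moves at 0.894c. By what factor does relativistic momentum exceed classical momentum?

p_rel = γmv, p_class = mv
Ratio = γ = 1/√(1 - 0.894²) = 2.232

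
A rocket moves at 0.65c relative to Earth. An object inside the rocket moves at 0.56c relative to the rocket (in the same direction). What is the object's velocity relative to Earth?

u = (u' + v)/(1 + u'v/c²)
Numerator: 0.56 + 0.65 = 1.21
Denominator: 1 + 0.364 = 1.364
u = 1.21/1.364 = 0.8871c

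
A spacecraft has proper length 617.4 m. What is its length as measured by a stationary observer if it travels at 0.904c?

Proper length L₀ = 617.4 m
γ = 1/√(1 - 0.904²) = 2.339
L = L₀/γ = 617.4/2.339 = 264.0 m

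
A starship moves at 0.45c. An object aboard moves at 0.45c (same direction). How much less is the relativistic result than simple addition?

Classical: u' + v = 0.45 + 0.45 = 0.9c
Relativistic: u = (0.45 + 0.45)/(1 + 0.2025) = 0.9/1.2025 = 0.7484c
Difference: 0.9 - 0.7484 = 0.1516c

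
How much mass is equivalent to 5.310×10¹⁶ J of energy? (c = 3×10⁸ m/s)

From E = mc², we get m = E/c²
c² = (3×10⁸)² = 9×10¹⁶ m²/s²
m = 5.310×10¹⁶ / 9×10¹⁶ = 0.5900 kg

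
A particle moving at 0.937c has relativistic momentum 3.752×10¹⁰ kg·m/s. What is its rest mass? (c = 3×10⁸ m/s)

γ = 1/√(1 - 0.937²) = 2.8626
v = 0.937 × 3×10⁸ = 2.811×10⁸ m/s
m = p/(γv) = 3.752×10¹⁰/(2.8626 × 2.811×10⁸) = 46.63 kg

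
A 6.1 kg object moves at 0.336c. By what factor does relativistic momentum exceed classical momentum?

p_rel = γmv, p_class = mv
Ratio = γ = 1/√(1 - 0.336²) = 1.062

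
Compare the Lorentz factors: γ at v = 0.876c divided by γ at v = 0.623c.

γ₁ = 1/√(1 - 0.876²) = 2.073
γ₂ = 1/√(1 - 0.623²) = 1.278
γ₁/γ₂ = 2.073/1.278 = 1.622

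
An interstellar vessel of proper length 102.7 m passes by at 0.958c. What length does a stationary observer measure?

Proper length L₀ = 102.7 m
γ = 1/√(1 - 0.958²) = 3.487
L = L₀/γ = 102.7/3.487 = 29.45 m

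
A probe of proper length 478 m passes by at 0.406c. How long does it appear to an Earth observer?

Proper length L₀ = 478 m
γ = 1/√(1 - 0.406²) = 1.0942
L = L₀/γ = 478/1.0942 = 436.8 m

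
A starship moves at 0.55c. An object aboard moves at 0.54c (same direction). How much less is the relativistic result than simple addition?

Classical: u' + v = 0.54 + 0.55 = 1.09c
Relativistic: u = (0.54 + 0.55)/(1 + 0.297) = 1.09/1.297 = 0.8404c
Difference: 1.09 - 0.8404 = 0.2496c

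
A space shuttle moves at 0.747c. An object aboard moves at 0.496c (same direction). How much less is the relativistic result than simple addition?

Classical: u' + v = 0.496 + 0.747 = 1.243c
Relativistic: u = (0.496 + 0.747)/(1 + 0.370512) = 1.243/1.370512 = 0.9070c
Difference: 1.243 - 0.9070 = 0.3360c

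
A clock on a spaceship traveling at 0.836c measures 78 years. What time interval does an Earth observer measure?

Proper time Δt₀ = 78 years
γ = 1/√(1 - 0.836²) = 1.822
Δt = γΔt₀ = 1.822 × 78 = 142.1 years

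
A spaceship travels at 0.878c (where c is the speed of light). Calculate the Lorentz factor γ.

v/c = 0.878, so (v/c)² = 0.770884
1 - (v/c)² = 0.229116
γ = 1/√(0.229116) = 2.089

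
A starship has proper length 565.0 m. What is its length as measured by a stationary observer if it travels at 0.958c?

Proper length L₀ = 565.0 m
γ = 1/√(1 - 0.958²) = 3.487
L = L₀/γ = 565.0/3.487 = 162.0 m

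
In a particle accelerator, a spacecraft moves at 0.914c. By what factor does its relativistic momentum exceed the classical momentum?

p_rel = γmv, p_class = mv
Ratio = γ = 1/√(1 - 0.914²)
= 1/√(0.164604) = 2.465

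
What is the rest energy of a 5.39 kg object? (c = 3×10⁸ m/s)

c² = (3×10⁸)² = 9.000×10¹⁶ m²/s²
E₀ = mc² = 5.39 × 9.000×10¹⁶ = 4.851×10¹⁷ J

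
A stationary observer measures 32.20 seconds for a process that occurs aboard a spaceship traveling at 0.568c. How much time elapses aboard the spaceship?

Dilated time Δt = 32.20 seconds
γ = 1/√(1 - 0.568²) = 1.215
Δt₀ = Δt/γ = 32.20/1.215 = 26.50 seconds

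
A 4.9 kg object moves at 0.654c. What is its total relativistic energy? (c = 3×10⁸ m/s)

γ = 1/√(1 - 0.654²) = 1.322
mc² = 4.9 × (3×10⁸)² = 4.410×10¹⁷ J
E = γmc² = 1.322 × 4.410×10¹⁷ = 5.830×10¹⁷ J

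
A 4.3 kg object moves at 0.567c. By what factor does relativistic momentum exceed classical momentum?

p_rel = γmv, p_class = mv
Ratio = γ = 1/√(1 - 0.567²) = 1.214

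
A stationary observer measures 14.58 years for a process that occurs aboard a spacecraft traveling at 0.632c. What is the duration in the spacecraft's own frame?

Dilated time Δt = 14.58 years
γ = 1/√(1 - 0.632²) = 1.290
Δt₀ = Δt/γ = 14.58/1.290 = 11.30 years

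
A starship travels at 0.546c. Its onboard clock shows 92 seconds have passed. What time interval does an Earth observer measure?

Proper time Δt₀ = 92 seconds
γ = 1/√(1 - 0.546²) = 1.194
Δt = γΔt₀ = 1.194 × 92 = 109.8 seconds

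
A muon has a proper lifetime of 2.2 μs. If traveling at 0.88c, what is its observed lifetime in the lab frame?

Proper lifetime τ₀ = 2.2 μs
γ = 1/√(1 - 0.88²) = 2.1054
τ = γτ₀ = 2.1054 × 2.2 μs = 4.632 μs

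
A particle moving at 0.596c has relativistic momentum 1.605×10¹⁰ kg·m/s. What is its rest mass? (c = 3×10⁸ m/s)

γ = 1/√(1 - 0.596²) = 1.2454
v = 0.596 × 3×10⁸ = 1.788×10⁸ m/s
m = p/(γv) = 1.605×10¹⁰/(1.2454 × 1.788×10⁸) = 72.08 kg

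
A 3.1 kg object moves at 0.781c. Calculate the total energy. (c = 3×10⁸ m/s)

γ = 1/√(1 - 0.781²) = 1.601
mc² = 3.1 × (3×10⁸)² = 2.790×10¹⁷ J
E = γmc² = 1.601 × 2.790×10¹⁷ = 4.467×10¹⁷ J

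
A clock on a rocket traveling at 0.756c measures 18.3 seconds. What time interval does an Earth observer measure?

Proper time Δt₀ = 18.3 seconds
γ = 1/√(1 - 0.756²) = 1.528
Δt = γΔt₀ = 1.528 × 18.3 = 27.96 seconds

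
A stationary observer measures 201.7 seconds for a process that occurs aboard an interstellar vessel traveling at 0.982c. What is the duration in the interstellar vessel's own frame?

Dilated time Δt = 201.7 seconds
γ = 1/√(1 - 0.982²) = 5.294
Δt₀ = Δt/γ = 201.7/5.294 = 38.10 seconds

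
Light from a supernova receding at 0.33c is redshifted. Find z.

β = 0.33
(1+β)/(1-β) = 1.33/0.67 = 1.985
√(1.985) = 1.4089
z = 1.4089 - 1 = 0.4089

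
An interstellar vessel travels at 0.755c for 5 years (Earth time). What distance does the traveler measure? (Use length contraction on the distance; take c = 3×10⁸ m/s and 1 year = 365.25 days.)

Earth distance: d = v × t = 0.755c × 5 yr = 3.57390×10¹⁶ m
γ = 1.52503
d' = d/γ = 3.57390×10¹⁶/1.52503 = 2.343×10¹⁶ m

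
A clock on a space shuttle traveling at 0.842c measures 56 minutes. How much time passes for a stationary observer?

Proper time Δt₀ = 56 minutes
γ = 1/√(1 - 0.842²) = 1.854
Δt = γΔt₀ = 1.854 × 56 = 103.8 minutes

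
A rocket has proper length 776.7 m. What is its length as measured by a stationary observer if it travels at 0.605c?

Proper length L₀ = 776.7 m
γ = 1/√(1 - 0.605²) = 1.256
L = L₀/γ = 776.7/1.256 = 618.4 m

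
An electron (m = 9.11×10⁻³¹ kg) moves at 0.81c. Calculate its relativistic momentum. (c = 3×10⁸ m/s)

γ = 1/√(1 - 0.81²) = 1.7052
v = 0.81 × 3×10⁸ = 2.430×10⁸ m/s
p = γmv = 1.7052 × 9.11×10⁻³¹ × 2.430×10⁸ = 3.775×10⁻²² kg·m/s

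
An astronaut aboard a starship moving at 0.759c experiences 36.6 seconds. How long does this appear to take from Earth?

Proper time Δt₀ = 36.6 seconds
γ = 1/√(1 - 0.759²) = 1.5359
Δt = γΔt₀ = 1.5359 × 36.6 = 56.21 seconds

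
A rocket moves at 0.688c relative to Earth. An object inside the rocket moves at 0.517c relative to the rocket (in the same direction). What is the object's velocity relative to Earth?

u = (u' + v)/(1 + u'v/c²)
Numerator: 0.517 + 0.688 = 1.205
Denominator: 1 + 0.355696 = 1.355696
u = 1.205/1.355696 = 0.8888c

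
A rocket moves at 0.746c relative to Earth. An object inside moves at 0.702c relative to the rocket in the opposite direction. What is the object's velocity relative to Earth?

Object's velocity in rocket frame is u' = -0.702c
u = (u' + v)/(1 + u'v/c²) = (v - 0.702)/(1 - 0.702·v/c²)
Numerator: 0.746 - 0.702 = 0.044
Denominator: 1 - 0.523692 = 0.476308
u = 0.044/0.476308 = 0.09238c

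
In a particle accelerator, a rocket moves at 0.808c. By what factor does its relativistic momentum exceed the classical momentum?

p_rel = γmv, p_class = mv
Ratio = γ = 1/√(1 - 0.808²)
= 1/√(0.347136) = 1.697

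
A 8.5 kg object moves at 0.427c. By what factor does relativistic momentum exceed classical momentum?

p_rel = γmv, p_class = mv
Ratio = γ = 1/√(1 - 0.427²) = 1.106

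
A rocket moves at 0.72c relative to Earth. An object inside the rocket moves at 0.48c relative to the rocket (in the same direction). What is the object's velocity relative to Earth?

u = (u' + v)/(1 + u'v/c²)
Numerator: 0.48 + 0.72 = 1.2
Denominator: 1 + 0.3456 = 1.3456
u = 1.2/1.3456 = 0.8918c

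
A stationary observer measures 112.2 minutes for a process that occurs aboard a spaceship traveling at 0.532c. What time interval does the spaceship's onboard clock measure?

Dilated time Δt = 112.2 minutes
γ = 1/√(1 - 0.532²) = 1.181
Δt₀ = Δt/γ = 112.2/1.181 = 95.00 minutes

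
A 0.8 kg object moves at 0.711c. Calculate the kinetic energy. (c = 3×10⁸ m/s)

γ = 1/√(1 - 0.711²) = 1.4221
γ - 1 = 0.4221
KE = (γ-1)mc² = 0.4221 × 0.8 × (3×10⁸)² = 3.039×10¹⁶ J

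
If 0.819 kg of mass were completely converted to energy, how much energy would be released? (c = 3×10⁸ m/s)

Using E = mc²:
c² = (3×10⁸)² = 9×10¹⁶ m²/s²
E = 0.819 × 9×10¹⁶ = 7.371×10¹⁶ J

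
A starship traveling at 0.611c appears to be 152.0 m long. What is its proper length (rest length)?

Contracted length L = 152.0 m
γ = 1/√(1 - 0.611²) = 1.263
L₀ = γL = 1.263 × 152.0 = 192.0 m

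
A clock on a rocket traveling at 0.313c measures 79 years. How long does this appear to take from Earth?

Proper time Δt₀ = 79 years
γ = 1/√(1 - 0.313²) = 1.0529
Δt = γΔt₀ = 1.0529 × 79 = 83.18 years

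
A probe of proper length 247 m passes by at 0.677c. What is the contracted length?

Proper length L₀ = 247 m
γ = 1/√(1 - 0.677²) = 1.359
L = L₀/γ = 247/1.359 = 181.8 m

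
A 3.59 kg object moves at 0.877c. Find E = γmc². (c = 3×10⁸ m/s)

γ = 1/√(1 - 0.877²) = 2.081
mc² = 3.59 × (3×10⁸)² = 3.231×10¹⁷ J
E = γmc² = 2.081 × 3.231×10¹⁷ = 6.724×10¹⁷ J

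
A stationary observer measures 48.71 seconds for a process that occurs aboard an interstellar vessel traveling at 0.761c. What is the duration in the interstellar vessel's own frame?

Dilated time Δt = 48.71 seconds
γ = 1/√(1 - 0.761²) = 1.5414
Δt₀ = Δt/γ = 48.71/1.5414 = 31.60 seconds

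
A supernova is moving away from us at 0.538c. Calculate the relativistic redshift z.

β = 0.538
(1+β)/(1-β) = 1.538/0.462 = 3.329
√(3.329) = 1.8246
z = 1.8246 - 1 = 0.8246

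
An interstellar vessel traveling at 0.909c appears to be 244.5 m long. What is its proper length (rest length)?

Contracted length L = 244.5 m
γ = 1/√(1 - 0.909²) = 2.399
L₀ = γL = 2.399 × 244.5 = 586.6 m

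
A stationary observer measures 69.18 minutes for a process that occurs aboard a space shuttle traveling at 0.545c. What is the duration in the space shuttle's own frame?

Dilated time Δt = 69.18 minutes
γ = 1/√(1 - 0.545²) = 1.1927
Δt₀ = Δt/γ = 69.18/1.1927 = 58.00 minutes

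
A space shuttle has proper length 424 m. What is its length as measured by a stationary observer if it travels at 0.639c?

Proper length L₀ = 424 m
γ = 1/√(1 - 0.639²) = 1.30004
L = L₀/γ = 424/1.30004 = 326.1 m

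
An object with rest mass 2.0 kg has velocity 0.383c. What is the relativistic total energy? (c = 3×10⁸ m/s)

γ = 1/√(1 - 0.383²) = 1.083
mc² = 2.0 × (3×10⁸)² = 1.800×10¹⁷ J
E = γmc² = 1.083 × 1.800×10¹⁷ = 1.949×10¹⁷ J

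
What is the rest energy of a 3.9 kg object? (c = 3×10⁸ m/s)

c² = (3×10⁸)² = 9.000×10¹⁶ m²/s²
E₀ = mc² = 3.9 × 9.000×10¹⁶ = 3.510×10¹⁷ J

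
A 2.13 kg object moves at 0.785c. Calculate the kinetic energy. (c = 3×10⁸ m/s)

γ = 1/√(1 - 0.785²) = 1.6142
γ - 1 = 0.6142
KE = (γ-1)mc² = 0.6142 × 2.13 × (3×10⁸)² = 1.177×10¹⁷ J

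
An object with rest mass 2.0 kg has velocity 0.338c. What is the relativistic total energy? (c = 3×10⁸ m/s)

γ = 1/√(1 - 0.338²) = 1.063
mc² = 2.0 × (3×10⁸)² = 1.800×10¹⁷ J
E = γmc² = 1.063 × 1.800×10¹⁷ = 1.913×10¹⁷ J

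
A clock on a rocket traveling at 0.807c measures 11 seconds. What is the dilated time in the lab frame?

Proper time Δt₀ = 11 seconds
γ = 1/√(1 - 0.807²) = 1.6933
Δt = γΔt₀ = 1.6933 × 11 = 18.63 seconds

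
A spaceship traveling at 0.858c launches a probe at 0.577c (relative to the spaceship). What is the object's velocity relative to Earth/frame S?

u = (u' + v)/(1 + u'v/c²)
Numerator: 0.577 + 0.858 = 1.435
Denominator: 1 + 0.495066 = 1.495066
u = 1.435/1.495066 = 0.9598c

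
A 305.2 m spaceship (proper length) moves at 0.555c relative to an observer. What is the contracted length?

Proper length L₀ = 305.2 m
γ = 1/√(1 - 0.555²) = 1.202
L = L₀/γ = 305.2/1.202 = 253.9 m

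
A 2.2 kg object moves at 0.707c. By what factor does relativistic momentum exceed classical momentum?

p_rel = γmv, p_class = mv
Ratio = γ = 1/√(1 - 0.707²) = 1.414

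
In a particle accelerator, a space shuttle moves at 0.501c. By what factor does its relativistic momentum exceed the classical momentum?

p_rel = γmv, p_class = mv
Ratio = γ = 1/√(1 - 0.501²)
= 1/√(0.748999) = 1.155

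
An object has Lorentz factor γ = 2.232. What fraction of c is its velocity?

From γ = 1/√(1 - v²/c²):
1/γ² = 1/2.232² = 0.2007
v²/c² = 1 - 0.2007 = 0.7993
v/c = √(0.7993) = 0.8940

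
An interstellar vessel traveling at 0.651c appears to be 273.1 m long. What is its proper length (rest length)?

Contracted length L = 273.1 m
γ = 1/√(1 - 0.651²) = 1.3174
L₀ = γL = 1.3174 × 273.1 = 359.8 m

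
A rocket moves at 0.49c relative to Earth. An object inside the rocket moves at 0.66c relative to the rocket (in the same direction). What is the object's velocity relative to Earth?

u = (u' + v)/(1 + u'v/c²)
Numerator: 0.66 + 0.49 = 1.15
Denominator: 1 + 0.3234 = 1.3234
u = 1.15/1.3234 = 0.8690c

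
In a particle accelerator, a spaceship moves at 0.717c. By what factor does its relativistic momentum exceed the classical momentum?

p_rel = γmv, p_class = mv
Ratio = γ = 1/√(1 - 0.717²)
= 1/√(0.485911) = 1.435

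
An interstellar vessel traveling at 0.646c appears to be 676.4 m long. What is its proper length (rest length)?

Contracted length L = 676.4 m
γ = 1/√(1 - 0.646²) = 1.310
L₀ = γL = 1.310 × 676.4 = 886.1 m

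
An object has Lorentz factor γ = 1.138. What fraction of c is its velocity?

From γ = 1/√(1 - v²/c²):
1/γ² = 1/1.138² = 0.7722
v²/c² = 1 - 0.7722 = 0.2278
v/c = √(0.2278) = 0.4773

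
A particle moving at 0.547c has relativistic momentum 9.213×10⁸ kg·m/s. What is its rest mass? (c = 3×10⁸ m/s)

γ = 1/√(1 - 0.547²) = 1.1946
v = 0.547 × 3×10⁸ = 1.641×10⁸ m/s
m = p/(γv) = 9.213×10⁸/(1.1946 × 1.641×10⁸) = 4.700 kg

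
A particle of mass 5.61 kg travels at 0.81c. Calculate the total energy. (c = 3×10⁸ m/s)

γ = 1/√(1 - 0.81²) = 1.7052
mc² = 5.61 × (3×10⁸)² = 5.049×10¹⁷ J
E = γmc² = 1.7052 × 5.049×10¹⁷ = 8.610×10¹⁷ J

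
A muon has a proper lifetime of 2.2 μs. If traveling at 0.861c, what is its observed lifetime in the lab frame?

Proper lifetime τ₀ = 2.2 μs
γ = 1/√(1 - 0.861²) = 1.9662
τ = γτ₀ = 1.9662 × 2.2 μs = 4.326 μs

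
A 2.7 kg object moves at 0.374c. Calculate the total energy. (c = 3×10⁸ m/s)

γ = 1/√(1 - 0.374²) = 1.078
mc² = 2.7 × (3×10⁸)² = 2.430×10¹⁷ J
E = γmc² = 1.078 × 2.430×10¹⁷ = 2.620×10¹⁷ J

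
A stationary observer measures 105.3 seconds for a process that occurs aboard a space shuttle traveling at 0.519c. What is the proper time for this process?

Dilated time Δt = 105.3 seconds
γ = 1/√(1 - 0.519²) = 1.1699
Δt₀ = Δt/γ = 105.3/1.1699 = 90.01 seconds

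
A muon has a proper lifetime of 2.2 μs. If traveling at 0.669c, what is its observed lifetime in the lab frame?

Proper lifetime τ₀ = 2.2 μs
γ = 1/√(1 - 0.669²) = 1.3454
τ = γτ₀ = 1.3454 × 2.2 μs = 2.960 μs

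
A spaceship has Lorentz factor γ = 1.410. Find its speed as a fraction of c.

From γ = 1/√(1 - v²/c²):
1/γ² = 1/1.410² = 0.5030
v²/c² = 1 - 0.5030 = 0.4970
v/c = √(0.4970) = 0.7050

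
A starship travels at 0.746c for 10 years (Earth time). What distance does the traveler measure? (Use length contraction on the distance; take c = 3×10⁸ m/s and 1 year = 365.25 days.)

Earth distance: d = v × t = 0.746c × 10 yr = 7.0626×10¹⁶ m
γ = 1.5016
d' = d/γ = 7.0626×10¹⁶/1.5016 = 4.703×10¹⁶ m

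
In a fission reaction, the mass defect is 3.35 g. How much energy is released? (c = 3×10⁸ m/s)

Convert mass defect: Δm = 3.35 g = 0.00335 kg
E = Δm·c² = 0.00335 × (3×10⁸)²
= 0.00335 × 9×10¹⁶ = 3.015×10¹⁴ J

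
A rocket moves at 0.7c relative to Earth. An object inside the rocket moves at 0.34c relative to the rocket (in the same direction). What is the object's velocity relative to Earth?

u = (u' + v)/(1 + u'v/c²)
Numerator: 0.34 + 0.7 = 1.04
Denominator: 1 + 0.238 = 1.238
u = 1.04/1.238 = 0.8401c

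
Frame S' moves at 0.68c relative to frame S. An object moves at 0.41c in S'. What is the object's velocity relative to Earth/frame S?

u = (u' + v)/(1 + u'v/c²)
Numerator: 0.41 + 0.68 = 1.09
Denominator: 1 + 0.2788 = 1.2788
u = 1.09/1.2788 = 0.8524c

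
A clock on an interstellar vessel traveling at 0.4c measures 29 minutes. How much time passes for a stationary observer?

Proper time Δt₀ = 29 minutes
γ = 1/√(1 - 0.4²) = 1.091
Δt = γΔt₀ = 1.091 × 29 = 31.64 minutes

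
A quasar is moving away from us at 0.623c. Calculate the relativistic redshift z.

β = 0.623
(1+β)/(1-β) = 1.623/0.377 = 4.305
√(4.305) = 2.075
z = 2.075 - 1 = 1.075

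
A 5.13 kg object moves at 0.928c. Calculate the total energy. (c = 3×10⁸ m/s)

γ = 1/√(1 - 0.928²) = 2.684
mc² = 5.13 × (3×10⁸)² = 4.617×10¹⁷ J
E = γmc² = 2.684 × 4.617×10¹⁷ = 1.239×10¹⁸ J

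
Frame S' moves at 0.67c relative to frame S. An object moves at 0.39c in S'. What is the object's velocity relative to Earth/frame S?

u = (u' + v)/(1 + u'v/c²)
Numerator: 0.39 + 0.67 = 1.06
Denominator: 1 + 0.2613 = 1.2613
u = 1.06/1.2613 = 0.8404c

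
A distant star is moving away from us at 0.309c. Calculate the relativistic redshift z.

β = 0.309
(1+β)/(1-β) = 1.309/0.691 = 1.8944
√(1.8944) = 1.3764
z = 1.3764 - 1 = 0.3764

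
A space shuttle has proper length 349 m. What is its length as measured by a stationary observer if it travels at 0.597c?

Proper length L₀ = 349 m
γ = 1/√(1 - 0.597²) = 1.2465
L = L₀/γ = 349/1.2465 = 280.0 m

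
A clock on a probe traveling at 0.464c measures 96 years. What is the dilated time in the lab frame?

Proper time Δt₀ = 96 years
γ = 1/√(1 - 0.464²) = 1.129
Δt = γΔt₀ = 1.129 × 96 = 108.4 years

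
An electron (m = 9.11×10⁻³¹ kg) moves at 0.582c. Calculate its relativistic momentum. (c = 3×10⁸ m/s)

γ = 1/√(1 - 0.582²) = 1.230
v = 0.582 × 3×10⁸ = 1.746×10⁸ m/s
p = γmv = 1.230 × 9.11×10⁻³¹ × 1.746×10⁸ = 1.956×10⁻²² kg·m/s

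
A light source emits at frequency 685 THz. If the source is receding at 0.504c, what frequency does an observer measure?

β = v/c = 0.504
(1-β)/(1+β) = 0.496/1.504 = 0.3298
Doppler factor = √(0.3298) = 0.5743
f_obs = 685 × 0.5743 = 393.4 THz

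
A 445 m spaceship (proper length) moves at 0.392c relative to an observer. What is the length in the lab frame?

Proper length L₀ = 445 m
γ = 1/√(1 - 0.392²) = 1.087
L = L₀/γ = 445/1.087 = 409.4 m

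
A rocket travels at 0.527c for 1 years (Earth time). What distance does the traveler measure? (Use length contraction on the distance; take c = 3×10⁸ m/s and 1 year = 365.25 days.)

Earth distance: d = v × t = 0.527c × 1 yr = 4.9893×10¹⁵ m
γ = 1.1767
d' = d/γ = 4.9893×10¹⁵/1.1767 = 4.240×10¹⁵ m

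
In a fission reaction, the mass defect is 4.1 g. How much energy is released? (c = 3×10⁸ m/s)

Convert mass defect: Δm = 4.1 g = 0.0041 kg
E = Δm·c² = 0.0041 × (3×10⁸)²
= 0.0041 × 9×10¹⁶ = 3.690×10¹⁴ J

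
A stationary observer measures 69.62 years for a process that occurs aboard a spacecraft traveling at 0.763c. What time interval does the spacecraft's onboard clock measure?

Dilated time Δt = 69.62 years
γ = 1/√(1 - 0.763²) = 1.547
Δt₀ = Δt/γ = 69.62/1.547 = 45.00 years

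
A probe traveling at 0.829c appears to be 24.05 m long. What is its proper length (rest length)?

Contracted length L = 24.05 m
γ = 1/√(1 - 0.829²) = 1.788
L₀ = γL = 1.788 × 24.05 = 43.00 m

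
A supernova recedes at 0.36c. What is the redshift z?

β = 0.36
(1+β)/(1-β) = 1.36/0.64 = 2.125
√(2.125) = 1.4577
z = 1.4577 - 1 = 0.4577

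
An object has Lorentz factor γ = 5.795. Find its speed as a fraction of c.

From γ = 1/√(1 - v²/c²):
1/γ² = 1/5.795² = 0.02978
v²/c² = 1 - 0.02978 = 0.9702
v/c = √(0.9702) = 0.9850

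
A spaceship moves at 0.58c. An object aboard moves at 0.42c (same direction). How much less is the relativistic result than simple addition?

Classical: u' + v = 0.42 + 0.58 = 1c
Relativistic: u = (0.42 + 0.58)/(1 + 0.2436) = 1/1.2436 = 0.8041c
Difference: 1 - 0.8041 = 0.1959c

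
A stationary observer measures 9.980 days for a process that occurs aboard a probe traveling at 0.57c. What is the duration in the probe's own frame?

Dilated time Δt = 9.980 days
γ = 1/√(1 - 0.57²) = 1.217
Δt₀ = Δt/γ = 9.980/1.217 = 8.200 days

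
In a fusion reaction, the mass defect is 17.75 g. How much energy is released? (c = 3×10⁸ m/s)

Convert mass defect: Δm = 17.75 g = 0.01775 kg
E = Δm·c² = 0.01775 × (3×10⁸)²
= 0.01775 × 9×10¹⁶ = 1.598×10¹⁵ J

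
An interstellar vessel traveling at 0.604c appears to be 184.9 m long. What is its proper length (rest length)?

Contracted length L = 184.9 m
γ = 1/√(1 - 0.604²) = 1.255
L₀ = γL = 1.255 × 184.9 = 232.0 m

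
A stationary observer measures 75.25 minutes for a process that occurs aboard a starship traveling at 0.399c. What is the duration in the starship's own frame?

Dilated time Δt = 75.25 minutes
γ = 1/√(1 - 0.399²) = 1.0906
Δt₀ = Δt/γ = 75.25/1.0906 = 69.00 minutes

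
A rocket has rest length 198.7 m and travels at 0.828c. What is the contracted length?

Proper length L₀ = 198.7 m
γ = 1/√(1 - 0.828²) = 1.783
L = L₀/γ = 198.7/1.783 = 111.4 m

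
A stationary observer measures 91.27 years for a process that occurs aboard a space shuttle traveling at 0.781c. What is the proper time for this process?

Dilated time Δt = 91.27 years
γ = 1/√(1 - 0.781²) = 1.6012
Δt₀ = Δt/γ = 91.27/1.6012 = 57.00 years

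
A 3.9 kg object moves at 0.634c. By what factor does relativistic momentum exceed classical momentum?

p_rel = γmv, p_class = mv
Ratio = γ = 1/√(1 - 0.634²) = 1.293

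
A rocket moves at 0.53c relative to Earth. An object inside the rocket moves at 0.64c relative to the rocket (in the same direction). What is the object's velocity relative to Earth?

u = (u' + v)/(1 + u'v/c²)
Numerator: 0.64 + 0.53 = 1.17
Denominator: 1 + 0.3392 = 1.3392
u = 1.17/1.3392 = 0.8737c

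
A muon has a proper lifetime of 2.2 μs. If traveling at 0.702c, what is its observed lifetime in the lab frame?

Proper lifetime τ₀ = 2.2 μs
γ = 1/√(1 - 0.702²) = 1.404
τ = γτ₀ = 1.404 × 2.2 μs = 3.089 μs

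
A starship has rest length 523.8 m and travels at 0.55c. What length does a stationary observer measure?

Proper length L₀ = 523.8 m
γ = 1/√(1 - 0.55²) = 1.19737
L = L₀/γ = 523.8/1.19737 = 437.5 m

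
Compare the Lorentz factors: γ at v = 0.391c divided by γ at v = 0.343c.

γ₁ = 1/√(1 - 0.391²) = 1.0865
γ₂ = 1/√(1 - 0.343²) = 1.0646
γ₁/γ₂ = 1.0865/1.0646 = 1.021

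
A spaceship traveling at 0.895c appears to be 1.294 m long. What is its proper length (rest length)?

Contracted length L = 1.294 m
γ = 1/√(1 - 0.895²) = 2.242
L₀ = γL = 2.242 × 1.294 = 2.901 m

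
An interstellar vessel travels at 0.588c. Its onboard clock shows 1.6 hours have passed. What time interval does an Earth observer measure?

Proper time Δt₀ = 1.6 hours
γ = 1/√(1 - 0.588²) = 1.236
Δt = γΔt₀ = 1.236 × 1.6 = 1.978 hours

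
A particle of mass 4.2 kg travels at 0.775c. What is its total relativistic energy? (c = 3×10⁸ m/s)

γ = 1/√(1 - 0.775²) = 1.5824
mc² = 4.2 × (3×10⁸)² = 3.780×10¹⁷ J
E = γmc² = 1.5824 × 3.780×10¹⁷ = 5.981×10¹⁷ J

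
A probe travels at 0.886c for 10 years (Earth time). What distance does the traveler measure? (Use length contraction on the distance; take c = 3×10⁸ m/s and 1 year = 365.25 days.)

Earth distance: d = v × t = 0.886c × 10 yr = 8.388×10¹⁶ m
γ = 2.157
d' = d/γ = 8.388×10¹⁶/2.157 = 3.889×10¹⁶ m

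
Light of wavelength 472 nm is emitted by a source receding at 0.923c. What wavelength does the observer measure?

β = 0.923
Wavelength Doppler factor = √(1.923/0.077) = √(24.97) = 4.997
λ_obs = 472 × 4.997 = 2359 nm (redshift)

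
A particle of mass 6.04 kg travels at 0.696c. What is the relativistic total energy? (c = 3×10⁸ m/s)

γ = 1/√(1 - 0.696²) = 1.3927
mc² = 6.04 × (3×10⁸)² = 5.436×10¹⁷ J
E = γmc² = 1.3927 × 5.436×10¹⁷ = 7.571×10¹⁷ J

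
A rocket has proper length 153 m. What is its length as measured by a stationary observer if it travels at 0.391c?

Proper length L₀ = 153 m
γ = 1/√(1 - 0.391²) = 1.0865
L = L₀/γ = 153/1.0865 = 140.8 m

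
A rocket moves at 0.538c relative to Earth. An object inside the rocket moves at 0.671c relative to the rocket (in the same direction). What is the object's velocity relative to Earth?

u = (u' + v)/(1 + u'v/c²)
Numerator: 0.671 + 0.538 = 1.209
Denominator: 1 + 0.360998 = 1.360998
u = 1.209/1.360998 = 0.8883c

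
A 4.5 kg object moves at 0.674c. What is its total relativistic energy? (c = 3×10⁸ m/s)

γ = 1/√(1 - 0.674²) = 1.3537
mc² = 4.5 × (3×10⁸)² = 4.050×10¹⁷ J
E = γmc² = 1.3537 × 4.050×10¹⁷ = 5.482×10¹⁷ J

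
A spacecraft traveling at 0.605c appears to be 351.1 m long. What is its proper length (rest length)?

Contracted length L = 351.1 m
γ = 1/√(1 - 0.605²) = 1.256
L₀ = γL = 1.256 × 351.1 = 441.0 m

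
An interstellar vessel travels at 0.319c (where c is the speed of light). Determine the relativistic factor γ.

v/c = 0.319, so (v/c)² = 0.101761
1 - (v/c)² = 0.898239
γ = 1/√(0.898239) = 1.055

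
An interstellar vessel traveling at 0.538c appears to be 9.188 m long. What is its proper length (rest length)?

Contracted length L = 9.188 m
γ = 1/√(1 - 0.538²) = 1.186
L₀ = γL = 1.186 × 9.188 = 10.90 m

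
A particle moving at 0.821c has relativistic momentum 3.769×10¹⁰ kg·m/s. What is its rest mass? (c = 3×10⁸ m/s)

γ = 1/√(1 - 0.821²) = 1.7515
v = 0.821 × 3×10⁸ = 2.463×10⁸ m/s
m = p/(γv) = 3.769×10¹⁰/(1.7515 × 2.463×10⁸) = 87.37 kg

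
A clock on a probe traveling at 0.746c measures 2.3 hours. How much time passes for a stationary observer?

Proper time Δt₀ = 2.3 hours
γ = 1/√(1 - 0.746²) = 1.5016
Δt = γΔt₀ = 1.5016 × 2.3 = 3.454 hours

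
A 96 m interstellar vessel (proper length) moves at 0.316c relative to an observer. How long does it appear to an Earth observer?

Proper length L₀ = 96 m
γ = 1/√(1 - 0.316²) = 1.054
L = L₀/γ = 96/1.054 = 91.08 m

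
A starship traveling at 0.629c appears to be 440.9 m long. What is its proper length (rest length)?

Contracted length L = 440.9 m
γ = 1/√(1 - 0.629²) = 1.2863
L₀ = γL = 1.2863 × 440.9 = 567.1 m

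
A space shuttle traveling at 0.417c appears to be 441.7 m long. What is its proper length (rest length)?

Contracted length L = 441.7 m
γ = 1/√(1 - 0.417²) = 1.1002
L₀ = γL = 1.1002 × 441.7 = 486.0 m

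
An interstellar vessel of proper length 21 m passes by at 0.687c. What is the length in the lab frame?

Proper length L₀ = 21 m
γ = 1/√(1 - 0.687²) = 1.376
L = L₀/γ = 21/1.376 = 15.26 m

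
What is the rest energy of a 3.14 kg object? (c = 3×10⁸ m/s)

c² = (3×10⁸)² = 9.000×10¹⁶ m²/s²
E₀ = mc² = 3.14 × 9.000×10¹⁶ = 2.826×10¹⁷ J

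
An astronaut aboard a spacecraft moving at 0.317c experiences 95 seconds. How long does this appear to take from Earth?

Proper time Δt₀ = 95 seconds
γ = 1/√(1 - 0.317²) = 1.0544
Δt = γΔt₀ = 1.0544 × 95 = 100.2 seconds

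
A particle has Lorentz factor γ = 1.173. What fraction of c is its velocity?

From γ = 1/√(1 - v²/c²):
1/γ² = 1/1.173² = 0.7268
v²/c² = 1 - 0.7268 = 0.2732
v/c = √(0.2732) = 0.5227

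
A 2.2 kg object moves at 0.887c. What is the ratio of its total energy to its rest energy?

E = γmc², E₀ = mc²
E/E₀ = γ = 1/√(1 - 0.887²) = 2.166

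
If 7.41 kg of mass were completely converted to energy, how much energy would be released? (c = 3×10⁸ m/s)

Using E = mc²:
c² = (3×10⁸)² = 9×10¹⁶ m²/s²
E = 7.41 × 9×10¹⁶ = 6.669×10¹⁷ J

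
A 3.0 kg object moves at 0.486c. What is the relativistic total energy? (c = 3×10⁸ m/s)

γ = 1/√(1 - 0.486²) = 1.144
mc² = 3.0 × (3×10⁸)² = 2.700×10¹⁷ J
E = γmc² = 1.144 × 2.700×10¹⁷ = 3.089×10¹⁷ J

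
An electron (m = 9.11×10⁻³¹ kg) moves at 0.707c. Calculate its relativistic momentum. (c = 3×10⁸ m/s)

γ = 1/√(1 - 0.707²) = 1.414
v = 0.707 × 3×10⁸ = 2.121×10⁸ m/s
p = γmv = 1.414 × 9.11×10⁻³¹ × 2.121×10⁸ = 2.732×10⁻²² kg·m/s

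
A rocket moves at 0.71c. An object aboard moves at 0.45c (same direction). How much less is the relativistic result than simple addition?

Classical: u' + v = 0.45 + 0.71 = 1.16c
Relativistic: u = (0.45 + 0.71)/(1 + 0.3195) = 1.16/1.3195 = 0.8791c
Difference: 1.16 - 0.8791 = 0.2809c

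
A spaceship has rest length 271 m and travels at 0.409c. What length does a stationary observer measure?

Proper length L₀ = 271 m
γ = 1/√(1 - 0.409²) = 1.096
L = L₀/γ = 271/1.096 = 247.3 m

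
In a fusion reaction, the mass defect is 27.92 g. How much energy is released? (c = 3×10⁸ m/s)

Convert mass defect: Δm = 27.92 g = 0.02792 kg
E = Δm·c² = 0.02792 × (3×10⁸)²
= 0.02792 × 9×10¹⁶ = 2.513×10¹⁵ J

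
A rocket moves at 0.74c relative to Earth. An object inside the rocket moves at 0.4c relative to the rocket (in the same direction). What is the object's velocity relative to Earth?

u = (u' + v)/(1 + u'v/c²)
Numerator: 0.4 + 0.74 = 1.14
Denominator: 1 + 0.296 = 1.296
u = 1.14/1.296 = 0.8796c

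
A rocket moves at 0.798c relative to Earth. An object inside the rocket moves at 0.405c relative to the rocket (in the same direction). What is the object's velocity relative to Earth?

u = (u' + v)/(1 + u'v/c²)
Numerator: 0.405 + 0.798 = 1.203
Denominator: 1 + 0.32319 = 1.32319
u = 1.203/1.32319 = 0.9092c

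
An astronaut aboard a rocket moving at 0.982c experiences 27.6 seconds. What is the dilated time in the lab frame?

Proper time Δt₀ = 27.6 seconds
γ = 1/√(1 - 0.982²) = 5.294
Δt = γΔt₀ = 5.294 × 27.6 = 146.1 seconds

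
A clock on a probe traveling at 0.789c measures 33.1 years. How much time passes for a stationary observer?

Proper time Δt₀ = 33.1 years
γ = 1/√(1 - 0.789²) = 1.6276
Δt = γΔt₀ = 1.6276 × 33.1 = 53.87 years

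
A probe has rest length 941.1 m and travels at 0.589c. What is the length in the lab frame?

Proper length L₀ = 941.1 m
γ = 1/√(1 - 0.589²) = 1.2374
L = L₀/γ = 941.1/1.2374 = 760.5 m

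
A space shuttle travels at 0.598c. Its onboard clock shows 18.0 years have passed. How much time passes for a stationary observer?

Proper time Δt₀ = 18.0 years
γ = 1/√(1 - 0.598²) = 1.248
Δt = γΔt₀ = 1.248 × 18.0 = 22.46 years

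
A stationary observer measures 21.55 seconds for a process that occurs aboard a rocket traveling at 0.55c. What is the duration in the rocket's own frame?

Dilated time Δt = 21.55 seconds
γ = 1/√(1 - 0.55²) = 1.197
Δt₀ = Δt/γ = 21.55/1.197 = 18.00 seconds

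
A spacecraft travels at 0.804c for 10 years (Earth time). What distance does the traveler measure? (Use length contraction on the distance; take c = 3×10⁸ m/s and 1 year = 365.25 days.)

Earth distance: d = v × t = 0.804c × 10 yr = 7.612×10¹⁶ m
γ = 1.682
d' = d/γ = 7.612×10¹⁶/1.682 = 4.526×10¹⁶ m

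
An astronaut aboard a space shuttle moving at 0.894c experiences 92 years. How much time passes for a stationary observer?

Proper time Δt₀ = 92 years
γ = 1/√(1 - 0.894²) = 2.232
Δt = γΔt₀ = 2.232 × 92 = 205.3 years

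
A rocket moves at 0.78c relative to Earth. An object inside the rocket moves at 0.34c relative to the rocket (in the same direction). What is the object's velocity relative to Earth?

u = (u' + v)/(1 + u'v/c²)
Numerator: 0.34 + 0.78 = 1.12
Denominator: 1 + 0.2652 = 1.2652
u = 1.12/1.2652 = 0.8852c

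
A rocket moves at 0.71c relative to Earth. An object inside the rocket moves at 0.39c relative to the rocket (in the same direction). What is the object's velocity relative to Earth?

u = (u' + v)/(1 + u'v/c²)
Numerator: 0.39 + 0.71 = 1.1
Denominator: 1 + 0.2769 = 1.2769
u = 1.1/1.2769 = 0.8615c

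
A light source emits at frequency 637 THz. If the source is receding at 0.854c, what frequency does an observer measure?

β = v/c = 0.854
(1-β)/(1+β) = 0.146/1.854 = 0.07875
Doppler factor = √(0.07875) = 0.28062
f_obs = 637 × 0.28062 = 178.8 THz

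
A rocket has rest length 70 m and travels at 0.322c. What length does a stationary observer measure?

Proper length L₀ = 70 m
γ = 1/√(1 - 0.322²) = 1.0563
L = L₀/γ = 70/1.0563 = 66.27 m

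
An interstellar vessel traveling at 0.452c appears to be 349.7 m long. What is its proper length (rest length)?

Contracted length L = 349.7 m
γ = 1/√(1 - 0.452²) = 1.121
L₀ = γL = 1.121 × 349.7 = 392.0 m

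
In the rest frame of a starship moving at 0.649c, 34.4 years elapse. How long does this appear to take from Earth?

Proper time Δt₀ = 34.4 years
γ = 1/√(1 - 0.649²) = 1.3144
Δt = γΔt₀ = 1.3144 × 34.4 = 45.22 years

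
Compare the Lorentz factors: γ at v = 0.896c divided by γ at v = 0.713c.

γ₁ = 1/√(1 - 0.896²) = 2.252
γ₂ = 1/√(1 - 0.713²) = 1.426
γ₁/γ₂ = 2.252/1.426 = 1.579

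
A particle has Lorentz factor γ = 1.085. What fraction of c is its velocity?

From γ = 1/√(1 - v²/c²):
1/γ² = 1/1.085² = 0.84946
v²/c² = 1 - 0.84946 = 0.15054
v/c = √(0.15054) = 0.3880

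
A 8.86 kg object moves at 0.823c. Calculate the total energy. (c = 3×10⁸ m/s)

γ = 1/√(1 - 0.823²) = 1.7604
mc² = 8.86 × (3×10⁸)² = 7.974×10¹⁷ J
E = γmc² = 1.7604 × 7.974×10¹⁷ = 1.404×10¹⁸ J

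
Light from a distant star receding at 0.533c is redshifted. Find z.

β = 0.533
(1+β)/(1-β) = 1.533/0.467 = 3.2827
√(3.2827) = 1.8118
z = 1.8118 - 1 = 0.8118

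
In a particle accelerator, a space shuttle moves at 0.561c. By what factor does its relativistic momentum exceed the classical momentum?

p_rel = γmv, p_class = mv
Ratio = γ = 1/√(1 - 0.561²)
= 1/√(0.685279) = 1.208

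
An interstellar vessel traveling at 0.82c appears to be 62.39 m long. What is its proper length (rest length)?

Contracted length L = 62.39 m
γ = 1/√(1 - 0.82²) = 1.747
L₀ = γL = 1.747 × 62.39 = 109.0 m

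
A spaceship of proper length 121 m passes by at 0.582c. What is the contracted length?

Proper length L₀ = 121 m
γ = 1/√(1 - 0.582²) = 1.2297
L = L₀/γ = 121/1.2297 = 98.40 m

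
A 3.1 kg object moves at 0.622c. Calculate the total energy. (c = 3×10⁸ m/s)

γ = 1/√(1 - 0.622²) = 1.277
mc² = 3.1 × (3×10⁸)² = 2.790×10¹⁷ J
E = γmc² = 1.277 × 2.790×10¹⁷ = 3.563×10¹⁷ J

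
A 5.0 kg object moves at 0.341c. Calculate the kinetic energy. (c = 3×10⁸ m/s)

γ = 1/√(1 - 0.341²) = 1.06376
γ - 1 = 0.06376
KE = (γ-1)mc² = 0.06376 × 5.0 × (3×10⁸)² = 2.869×10¹⁶ J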